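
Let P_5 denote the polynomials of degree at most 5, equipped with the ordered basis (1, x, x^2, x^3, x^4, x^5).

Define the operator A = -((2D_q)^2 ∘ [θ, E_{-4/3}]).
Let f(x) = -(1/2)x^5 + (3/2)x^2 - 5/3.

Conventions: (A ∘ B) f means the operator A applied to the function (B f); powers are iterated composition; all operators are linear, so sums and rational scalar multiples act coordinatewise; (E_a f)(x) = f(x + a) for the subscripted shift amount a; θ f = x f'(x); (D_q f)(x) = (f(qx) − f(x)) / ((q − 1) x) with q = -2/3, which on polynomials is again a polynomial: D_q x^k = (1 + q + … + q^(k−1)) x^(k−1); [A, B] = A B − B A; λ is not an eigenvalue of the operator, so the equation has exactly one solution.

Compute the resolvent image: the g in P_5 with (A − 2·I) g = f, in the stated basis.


write g with unknown coordinates in the stated basis and equate coefficients in (A − 2·I) g = f
solving from the highest basis element down gives g = (1/4)x^5 - (5827/2916)x^2 + (1120/243)x - 595/54
check: A g = -(1820/729)x^2 + (2240/243)x - 640/27
so A g − 2·g = -(1/2)x^5 + (3/2)x^2 - 5/3 = f ✓

the result is g(x) = (1/4)x^5 - (5827/2916)x^2 + (1120/243)x - 595/54


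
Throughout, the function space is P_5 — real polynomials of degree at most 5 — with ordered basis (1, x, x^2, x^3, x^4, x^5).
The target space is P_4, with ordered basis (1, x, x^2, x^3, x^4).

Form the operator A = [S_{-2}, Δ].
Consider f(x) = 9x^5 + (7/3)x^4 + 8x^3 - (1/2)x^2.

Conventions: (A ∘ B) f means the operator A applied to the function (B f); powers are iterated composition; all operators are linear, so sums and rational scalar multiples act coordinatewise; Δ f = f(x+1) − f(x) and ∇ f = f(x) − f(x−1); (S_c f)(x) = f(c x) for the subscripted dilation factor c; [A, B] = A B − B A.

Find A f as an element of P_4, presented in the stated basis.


Δ f = 45x^4 + (298/3)x^3 + 128x^2 + (232/3)x + 113/6
S_{-2} Δ f = 720x^4 - (2384/3)x^3 + 512x^2 - (464/3)x + 113/6
S_{-2} f = -288x^5 + (112/3)x^4 - 64x^3 - 2x^2
Δ S_{-2} f = -1440x^4 - (8192/3)x^3 - 2848x^2 - (4460/3)x - 950/3
[S_{-2}, Δ] f = 2160x^4 + 1936x^3 + 3360x^2 + 1332x + 671/2

the result is g(x) = 2160x^4 + 1936x^3 + 3360x^2 + 1332x + 671/2


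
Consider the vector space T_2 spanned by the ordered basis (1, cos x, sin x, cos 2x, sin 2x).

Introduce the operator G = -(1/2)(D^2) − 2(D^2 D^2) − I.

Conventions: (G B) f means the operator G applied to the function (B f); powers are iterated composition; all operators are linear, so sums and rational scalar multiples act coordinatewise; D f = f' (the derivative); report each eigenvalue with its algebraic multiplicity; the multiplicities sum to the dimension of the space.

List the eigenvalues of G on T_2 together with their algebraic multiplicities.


image of 1: -1
image of cos x: -(5/2)cos x
image of sin x: -(5/2)sin x
image of cos 2x: -31cos 2x
image of sin 2x: -31sin 2x
the matrix is diagonal; its diagonal is (-1, -5/2, -5/2, -31, -31)
for a triangular matrix the eigenvalues are the diagonal entries, with algebraic multiplicity their repetition count

λ = -31 (multiplicity 2), λ = -5/2 (multiplicity 2), λ = -1 (multiplicity 1)


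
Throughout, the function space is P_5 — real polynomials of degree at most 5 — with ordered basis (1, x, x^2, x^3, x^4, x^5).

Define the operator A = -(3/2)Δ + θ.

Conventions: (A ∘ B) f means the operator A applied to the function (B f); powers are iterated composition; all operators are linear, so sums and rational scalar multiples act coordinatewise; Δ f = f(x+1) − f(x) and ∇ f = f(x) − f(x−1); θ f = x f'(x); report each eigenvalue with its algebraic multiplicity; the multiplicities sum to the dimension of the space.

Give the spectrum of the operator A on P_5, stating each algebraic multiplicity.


λ = 0 (multiplicity 1), λ = 1 (multiplicity 1), λ = 2 (multiplicity 1), λ = 3 (multiplicity 1), λ = 4 (multiplicity 1), λ = 5 (multiplicity 1)

image of 1: 0
image of x: x - 3/2
image of x^2: 2x^2 - 3x - 3/2
image of x^3: 3x^3 - (9/2)x^2 - (9/2)x - 3/2
image of x^4: 4x^4 - 6x^3 - 9x^2 - 6x - 3/2
image of x^5: 5x^5 - (15/2)x^4 - 15x^3 - 15x^2 - (15/2)x - 3/2
the matrix is upper triangular; its diagonal is (0, 1, 2, 3, 4, 5)
for a triangular matrix the eigenvalues are the diagonal entries, with algebraic multiplicity their repetition count


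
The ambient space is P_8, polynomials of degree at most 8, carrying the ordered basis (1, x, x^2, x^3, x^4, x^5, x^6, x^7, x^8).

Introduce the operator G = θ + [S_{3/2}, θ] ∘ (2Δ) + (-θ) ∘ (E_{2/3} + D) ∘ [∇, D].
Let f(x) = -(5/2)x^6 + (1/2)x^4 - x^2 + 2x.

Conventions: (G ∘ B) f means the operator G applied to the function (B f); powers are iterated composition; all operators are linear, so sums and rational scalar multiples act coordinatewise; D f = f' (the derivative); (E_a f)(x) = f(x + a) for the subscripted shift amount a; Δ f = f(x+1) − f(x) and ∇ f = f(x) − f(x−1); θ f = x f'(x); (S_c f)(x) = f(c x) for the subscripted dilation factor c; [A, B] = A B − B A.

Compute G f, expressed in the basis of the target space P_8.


θ f = -15x^6 + 2x^4 - 2x^2 + 2x
Δ f = -15x^5 - (75/2)x^4 - 48x^3 - (69/2)x^2 - 15x - 1
(2Δ) f = -30x^5 - 75x^4 - 96x^3 - 69x^2 - 30x - 2
θ (2Δ) f = -150x^5 - 300x^4 - 288x^3 - 138x^2 - 30x
S_{3/2} θ (2Δ) f = -(18225/16)x^5 - (6075/4)x^4 - 972x^3 - (621/2)x^2 - 45x
S_{3/2} (2Δ) f = -(3645/16)x^5 - (6075/16)x^4 - 324x^3 - (621/4)x^2 - 45x - 2
θ S_{3/2} (2Δ) f = -(18225/16)x^5 - (6075/4)x^4 - 972x^3 - (621/2)x^2 - 45x
[S_{3/2}, θ] (2Δ) f = 0
D f = -15x^5 + 2x^3 - 2x + 2
∇ D f = -75x^4 + 150x^3 - 144x^2 + 69x - 15
∇ f = -15x^5 + (75/2)x^4 - 48x^3 + (69/2)x^2 - 15x + 5
D ∇ f = -75x^4 + 150x^3 - 144x^2 + 69x - 15
[∇, D] f = 0
E_{2/3} [∇, D] f = 0
D [∇, D] f = 0
(E_{2/3} + D) [∇, D] f = 0
θ (E_{2/3} + D) [∇, D] f = 0
(-θ) (E_{2/3} + D) [∇, D] f = 0
(θ + [S_{3/2}, θ] ∘ (2Δ) + (-θ) ∘ (E_{2/3} + D) ∘ [∇, D]) f = -15x^6 + 2x^4 - 2x^2 + 2x

g(x) = -15x^6 + 2x^4 - 2x^2 + 2x


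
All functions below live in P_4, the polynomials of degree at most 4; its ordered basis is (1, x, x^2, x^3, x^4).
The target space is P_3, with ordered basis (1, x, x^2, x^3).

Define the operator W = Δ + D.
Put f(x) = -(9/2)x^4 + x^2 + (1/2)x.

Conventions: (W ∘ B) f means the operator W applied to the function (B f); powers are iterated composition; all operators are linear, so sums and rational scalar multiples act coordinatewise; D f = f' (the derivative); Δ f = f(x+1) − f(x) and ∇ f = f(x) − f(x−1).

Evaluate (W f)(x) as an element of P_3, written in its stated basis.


Δ f = -18x^3 - 27x^2 - 16x - 3
D f = -18x^3 + 2x + 1/2
(Δ + D) f = -36x^3 - 27x^2 - 14x - 5/2

g(x) = -36x^3 - 27x^2 - 14x - 5/2


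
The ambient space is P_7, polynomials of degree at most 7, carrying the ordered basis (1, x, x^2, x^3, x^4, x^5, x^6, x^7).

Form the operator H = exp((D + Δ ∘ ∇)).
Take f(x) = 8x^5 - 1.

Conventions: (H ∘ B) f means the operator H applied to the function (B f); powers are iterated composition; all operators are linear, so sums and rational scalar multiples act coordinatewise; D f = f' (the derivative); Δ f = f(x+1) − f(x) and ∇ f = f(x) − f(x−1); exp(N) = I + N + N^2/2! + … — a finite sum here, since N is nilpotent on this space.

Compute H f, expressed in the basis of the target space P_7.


order-1 term: 40x^4 + 160x^3 + 80x
order-2 term: 80x^3 + 480x^2 + 480x + 80
order-3 term: 80x^2 + 480x + 480
order-4 term: 40x + 160
order-5 term: 8
the series for exp((D + Δ ∘ ∇)) f terminates at order 5
exp((D + Δ ∘ ∇)) f = 8x^5 + 40x^4 + 240x^3 + 560x^2 + 1080x + 727

g(x) = 8x^5 + 40x^4 + 240x^3 + 560x^2 + 1080x + 727


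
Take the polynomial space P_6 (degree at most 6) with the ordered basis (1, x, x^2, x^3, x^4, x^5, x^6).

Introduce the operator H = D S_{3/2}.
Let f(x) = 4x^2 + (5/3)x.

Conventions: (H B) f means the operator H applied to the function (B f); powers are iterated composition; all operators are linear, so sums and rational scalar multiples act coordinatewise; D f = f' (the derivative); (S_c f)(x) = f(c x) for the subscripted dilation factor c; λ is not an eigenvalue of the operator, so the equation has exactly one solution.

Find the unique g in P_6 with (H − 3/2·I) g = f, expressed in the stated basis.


write g with unknown coordinates in the stated basis and equate coefficients in (H − 3/2·I) g = f
solving from the highest basis element down gives g = -(8/3)x^2 - (82/9)x - 82/9
check: H g = -12x - 41/3
so H g − 3/2·g = 4x^2 + (5/3)x = f ✓

the image equals g(x) = -(8/3)x^2 - (82/9)x - 82/9


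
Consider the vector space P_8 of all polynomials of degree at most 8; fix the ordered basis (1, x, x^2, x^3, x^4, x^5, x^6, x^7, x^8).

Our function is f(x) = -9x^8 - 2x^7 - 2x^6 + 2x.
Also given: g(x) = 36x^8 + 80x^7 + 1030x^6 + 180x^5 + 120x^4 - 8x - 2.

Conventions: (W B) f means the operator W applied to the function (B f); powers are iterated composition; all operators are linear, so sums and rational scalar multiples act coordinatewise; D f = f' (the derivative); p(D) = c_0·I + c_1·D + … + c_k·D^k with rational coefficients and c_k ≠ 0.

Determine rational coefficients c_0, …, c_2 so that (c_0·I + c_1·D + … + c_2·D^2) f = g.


D^0 f = -9x^8 - 2x^7 - 2x^6 + 2x
D^1 f = -72x^7 - 14x^6 - 12x^5 + 2
D^2 f = -504x^6 - 84x^5 - 60x^4
matching coefficients of g against c_0 f + c_1 Df + … from the top degree down determines the c_i
solution: c_0 = -4, c_1 = -1, c_2 = -2

c_0 = -4, c_1 = -1, c_2 = -2


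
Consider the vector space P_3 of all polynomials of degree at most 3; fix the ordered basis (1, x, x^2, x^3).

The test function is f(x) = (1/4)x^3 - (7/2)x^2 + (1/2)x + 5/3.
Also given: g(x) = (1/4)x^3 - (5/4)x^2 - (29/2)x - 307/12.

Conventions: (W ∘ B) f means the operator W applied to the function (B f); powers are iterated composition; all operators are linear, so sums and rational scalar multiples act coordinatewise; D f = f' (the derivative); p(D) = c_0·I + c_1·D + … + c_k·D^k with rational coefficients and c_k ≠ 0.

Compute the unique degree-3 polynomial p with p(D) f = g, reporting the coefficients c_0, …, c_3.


D^0 f = (1/4)x^3 - (7/2)x^2 + (1/2)x + 5/3
D^1 f = (3/4)x^2 - 7x + 1/2
D^2 f = (3/2)x - 7
D^3 f = 3/2
matching coefficients of g against c_0 f + c_1 Df + … from the top degree down determines the c_i
solution: c_0 = 1, c_1 = 3, c_2 = 4, c_3 = -1/2

p(D) = I + 3·D + 4·D^2 − (1/2)·D^3, i.e. c_0 = 1, c_1 = 3, c_2 = 4, c_3 = -1/2


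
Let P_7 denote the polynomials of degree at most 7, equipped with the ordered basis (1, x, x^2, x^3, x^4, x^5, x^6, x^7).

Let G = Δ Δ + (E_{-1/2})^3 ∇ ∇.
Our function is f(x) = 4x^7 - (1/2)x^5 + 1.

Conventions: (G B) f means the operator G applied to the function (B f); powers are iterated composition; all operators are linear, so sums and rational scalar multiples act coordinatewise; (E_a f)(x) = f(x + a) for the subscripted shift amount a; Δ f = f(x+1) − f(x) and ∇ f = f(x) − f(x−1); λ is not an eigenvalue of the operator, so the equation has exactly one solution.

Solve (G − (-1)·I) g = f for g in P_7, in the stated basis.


the result is g(x) = 4x^7 - (673/2)x^5 + 1260x^4 + 720x^3 - 34695x^2 + 149973x - 104911/2

write g with unknown coordinates in the stated basis and equate coefficients in (G − (-1)·I) g = f
solving from the highest basis element down gives g = 4x^7 - (673/2)x^5 + 1260x^4 + 720x^3 - 34695x^2 + 149973x - 104911/2
check: G g = 336x^5 - 1260x^4 - 720x^3 + 34695x^2 - 149973x + 104913/2
so G g − (-1)·g = 4x^7 - (1/2)x^5 + 1 = f ✓


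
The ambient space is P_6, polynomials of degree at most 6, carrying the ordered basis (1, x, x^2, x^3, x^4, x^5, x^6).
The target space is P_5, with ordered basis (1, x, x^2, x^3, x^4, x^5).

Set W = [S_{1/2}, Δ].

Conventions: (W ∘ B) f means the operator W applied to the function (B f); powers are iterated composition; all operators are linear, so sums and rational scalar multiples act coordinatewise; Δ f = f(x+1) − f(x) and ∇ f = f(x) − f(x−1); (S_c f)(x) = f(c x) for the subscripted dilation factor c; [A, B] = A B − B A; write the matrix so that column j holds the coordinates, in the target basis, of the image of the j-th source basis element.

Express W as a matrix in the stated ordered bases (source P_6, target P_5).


image of 1: 0
image of x: 1/2
image of x^2: (1/2)x + 3/4
image of x^3: (3/8)x^2 + (9/8)x + 7/8
image of x^4: (1/4)x^3 + (9/8)x^2 + (7/4)x + 15/16
image of x^5: (5/32)x^4 + (15/16)x^3 + (35/16)x^2 + (75/32)x + 31/32
image of x^6: (3/32)x^5 + (45/64)x^4 + (35/16)x^3 + (225/64)x^2 + (93/32)x + 63/64
each image's coordinates form column j of the matrix

the matrix is [[0, 1/2, 3/4, 7/8, 15/16, 31/32, 63/64]; [0, 0, 1/2, 9/8, 7/4, 75/32, 93/32]; [0, 0, 0, 3/8, 9/8, 35/16, 225/64]; [0, 0, 0, 0, 1/4, 15/16, 35/16]; [0, 0, 0, 0, 0, 5/32, 45/64]; [0, 0, 0, 0, 0, 0, 3/32]] (rows listed top to bottom)


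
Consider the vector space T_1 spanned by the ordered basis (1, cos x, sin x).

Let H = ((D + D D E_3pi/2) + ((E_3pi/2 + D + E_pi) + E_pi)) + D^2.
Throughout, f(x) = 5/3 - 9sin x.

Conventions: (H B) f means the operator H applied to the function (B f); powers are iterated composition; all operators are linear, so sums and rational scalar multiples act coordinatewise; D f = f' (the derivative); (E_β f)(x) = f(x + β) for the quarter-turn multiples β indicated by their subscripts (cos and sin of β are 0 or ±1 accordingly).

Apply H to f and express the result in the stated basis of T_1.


the image equals g(x) = 5 - 18cos x + 27sin x

D f = -9cos x
E_3pi/2 f = 5/3 + 9cos x
D E_3pi/2 f = -9sin x
D D E_3pi/2 f = -9cos x
(D + D D E_3pi/2) f = -18cos x
E_3pi/2 f = 5/3 + 9cos x
D f = -9cos x
E_pi f = 5/3 + 9sin x
(E_3pi/2 + D + E_pi) f = 10/3 + 9sin x
E_pi f = 5/3 + 9sin x
((E_3pi/2 + D + E_pi) + E_pi) f = 5 + 18sin x
((D + D D E_3pi/2) + ((E_3pi/2 + D + E_pi) + E_pi)) f = 5 - 18cos x + 18sin x
D f = -9cos x
D D f = 9sin x
(((D + D D E_3pi/2) + ((E_3pi/2 + D + E_pi) + E_pi)) + D^2) f = 5 - 18cos x + 27sin x


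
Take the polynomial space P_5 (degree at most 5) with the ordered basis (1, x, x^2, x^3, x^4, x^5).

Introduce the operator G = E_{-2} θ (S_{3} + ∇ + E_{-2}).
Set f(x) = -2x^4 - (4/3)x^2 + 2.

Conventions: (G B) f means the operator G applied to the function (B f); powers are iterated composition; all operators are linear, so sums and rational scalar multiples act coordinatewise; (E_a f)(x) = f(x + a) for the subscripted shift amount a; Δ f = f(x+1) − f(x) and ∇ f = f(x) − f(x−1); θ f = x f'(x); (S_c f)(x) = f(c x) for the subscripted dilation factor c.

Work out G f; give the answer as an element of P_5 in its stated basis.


g(x) = -656x^4 + 5272x^3 - (47960/3)x^2 + (65200/3)x - 11200

S_{3} f = -162x^4 - 12x^2 + 2
∇ f = -8x^3 + 12x^2 - (32/3)x + 10/3
E_{-2} f = -2x^4 + 16x^3 - (148/3)x^2 + (208/3)x - 106/3
(S_{3} + ∇ + E_{-2}) f = -164x^4 + 8x^3 - (148/3)x^2 + (176/3)x - 30
θ (S_{3} + ∇ + E_{-2}) f = -656x^4 + 24x^3 - (296/3)x^2 + (176/3)x
E_{-2} θ (S_{3} + ∇ + E_{-2}) f = -656x^4 + 5272x^3 - (47960/3)x^2 + (65200/3)x - 11200


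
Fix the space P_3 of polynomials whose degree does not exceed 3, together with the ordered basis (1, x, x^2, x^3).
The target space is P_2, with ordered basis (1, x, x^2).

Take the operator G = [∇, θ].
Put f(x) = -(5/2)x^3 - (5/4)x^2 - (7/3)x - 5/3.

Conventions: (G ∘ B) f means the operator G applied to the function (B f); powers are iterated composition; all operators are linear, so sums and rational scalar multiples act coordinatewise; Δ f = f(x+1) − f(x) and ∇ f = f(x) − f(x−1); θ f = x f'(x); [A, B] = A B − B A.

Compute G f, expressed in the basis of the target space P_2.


θ f = -(15/2)x^3 - (5/2)x^2 - (7/3)x
∇ θ f = -(45/2)x^2 + (35/2)x - 22/3
∇ f = -(15/2)x^2 + 5x - 43/12
θ ∇ f = -15x^2 + 5x
[∇, θ] f = -(15/2)x^2 + (25/2)x - 22/3

g(x) = -(15/2)x^2 + (25/2)x - 22/3


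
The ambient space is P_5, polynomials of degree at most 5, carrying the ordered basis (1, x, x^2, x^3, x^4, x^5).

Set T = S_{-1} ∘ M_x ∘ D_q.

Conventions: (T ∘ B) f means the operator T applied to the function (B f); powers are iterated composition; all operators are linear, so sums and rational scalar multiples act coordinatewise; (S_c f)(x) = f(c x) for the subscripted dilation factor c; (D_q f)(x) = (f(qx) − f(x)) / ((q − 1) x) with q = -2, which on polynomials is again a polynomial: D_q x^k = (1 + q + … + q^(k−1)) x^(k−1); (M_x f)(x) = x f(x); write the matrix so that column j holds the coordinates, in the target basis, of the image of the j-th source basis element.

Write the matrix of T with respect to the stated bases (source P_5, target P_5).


the matrix is [[0, 0, 0, 0, 0, 0]; [0, -1, 0, 0, 0, 0]; [0, 0, -1, 0, 0, 0]; [0, 0, 0, -3, 0, 0]; [0, 0, 0, 0, -5, 0]; [0, 0, 0, 0, 0, -11]] (rows listed top to bottom)

image of 1: 0
image of x: -x
image of x^2: -x^2
image of x^3: -3x^3
image of x^4: -5x^4
image of x^5: -11x^5
each image's coordinates form column j of the matrix


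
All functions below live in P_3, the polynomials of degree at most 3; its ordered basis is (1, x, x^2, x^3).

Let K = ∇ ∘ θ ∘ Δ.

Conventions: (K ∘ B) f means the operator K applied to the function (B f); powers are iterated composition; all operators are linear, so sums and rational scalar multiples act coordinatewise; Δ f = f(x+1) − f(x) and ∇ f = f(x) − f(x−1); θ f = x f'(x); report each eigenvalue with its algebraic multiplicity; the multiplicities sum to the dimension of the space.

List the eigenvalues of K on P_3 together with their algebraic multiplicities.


λ = 0 (multiplicity 4)

image of 1: 0
image of x: 0
image of x^2: 2
image of x^3: 12x - 3
the matrix is upper triangular; its diagonal is (0, 0, 0, 0)
for a triangular matrix the eigenvalues are the diagonal entries, with algebraic multiplicity their repetition count


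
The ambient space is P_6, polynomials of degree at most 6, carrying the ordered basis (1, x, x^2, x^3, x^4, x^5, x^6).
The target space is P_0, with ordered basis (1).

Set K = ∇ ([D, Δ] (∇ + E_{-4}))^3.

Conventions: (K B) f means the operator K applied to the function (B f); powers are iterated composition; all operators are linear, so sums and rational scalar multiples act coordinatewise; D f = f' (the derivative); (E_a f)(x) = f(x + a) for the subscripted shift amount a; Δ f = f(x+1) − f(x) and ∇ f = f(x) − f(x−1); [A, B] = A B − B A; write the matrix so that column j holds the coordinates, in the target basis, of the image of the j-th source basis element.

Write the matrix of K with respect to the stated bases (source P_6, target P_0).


the matrix is [[0, 0, 0, 0, 0, 0, 0]] (rows listed top to bottom)

image of 1: 0
image of x: 0
image of x^2: 0
image of x^3: 0
image of x^4: 0
image of x^5: 0
image of x^6: 0
each image's coordinates form column j of the matrix


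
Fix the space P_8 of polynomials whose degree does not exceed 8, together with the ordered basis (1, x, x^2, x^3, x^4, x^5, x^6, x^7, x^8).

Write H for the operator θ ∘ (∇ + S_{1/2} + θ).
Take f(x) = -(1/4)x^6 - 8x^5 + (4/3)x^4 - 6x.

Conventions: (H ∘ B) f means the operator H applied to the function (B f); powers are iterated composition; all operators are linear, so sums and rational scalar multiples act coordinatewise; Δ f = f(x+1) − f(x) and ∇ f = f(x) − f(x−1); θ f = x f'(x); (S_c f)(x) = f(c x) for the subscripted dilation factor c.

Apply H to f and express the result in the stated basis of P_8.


g(x) = -(1155/128)x^6 - (835/4)x^5 - (370/3)x^4 + 241x^3 - (337/2)x^2 + (209/6)x

∇ f = -(3/2)x^5 - (145/4)x^4 + (241/3)x^3 - (337/4)x^2 + (263/6)x - 181/12
S_{1/2} f = -(1/256)x^6 - (1/4)x^5 + (1/12)x^4 - 3x
θ f = -(3/2)x^6 - 40x^5 + (16/3)x^4 - 6x
(∇ + S_{1/2} + θ) f = -(385/256)x^6 - (167/4)x^5 - (185/6)x^4 + (241/3)x^3 - (337/4)x^2 + (209/6)x - 181/12
θ (∇ + S_{1/2} + θ) f = -(1155/128)x^6 - (835/4)x^5 - (370/3)x^4 + 241x^3 - (337/2)x^2 + (209/6)x


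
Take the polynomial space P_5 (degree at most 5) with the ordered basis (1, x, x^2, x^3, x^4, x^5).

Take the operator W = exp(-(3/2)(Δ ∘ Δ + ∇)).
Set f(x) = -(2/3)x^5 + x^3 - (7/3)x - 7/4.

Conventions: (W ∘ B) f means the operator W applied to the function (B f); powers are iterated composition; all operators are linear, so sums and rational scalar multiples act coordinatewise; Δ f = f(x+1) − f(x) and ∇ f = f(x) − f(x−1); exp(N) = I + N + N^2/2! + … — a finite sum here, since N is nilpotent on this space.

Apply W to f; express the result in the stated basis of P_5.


order-1 term: 5x^4 + 10x^3 + (131/2)x^2 + (121/2)x + 24
order-2 term: -15x^3 - 45x^2 - (903/4)x - 783/4
order-3 term: (45/2)x^2 + (135/2)x + 1503/8
order-4 term: -(135/8)x - 135/4
order-5 term: 81/16
the series for exp(-(3/2)(Δ ∘ Δ + ∇)) f terminates at order 5
exp(-(3/2)(Δ ∘ Δ + ∇)) f = -(2/3)x^5 + 5x^4 - 4x^3 + 43x^2 - (2807/24)x - 229/16

the result is g(x) = -(2/3)x^5 + 5x^4 - 4x^3 + 43x^2 - (2807/24)x - 229/16


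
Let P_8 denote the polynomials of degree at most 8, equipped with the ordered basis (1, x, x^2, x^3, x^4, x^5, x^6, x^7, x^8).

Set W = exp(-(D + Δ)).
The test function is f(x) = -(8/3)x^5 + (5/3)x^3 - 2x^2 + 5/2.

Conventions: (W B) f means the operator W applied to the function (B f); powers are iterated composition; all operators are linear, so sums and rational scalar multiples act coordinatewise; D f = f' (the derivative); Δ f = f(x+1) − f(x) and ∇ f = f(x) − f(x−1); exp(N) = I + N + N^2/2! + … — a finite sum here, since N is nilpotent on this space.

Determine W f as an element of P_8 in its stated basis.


the image equals g(x) = -(8/3)x^5 + (80/3)x^4 - (235/3)x^3 + 68x^2 - (11/3)x - 1/2

order-1 term: (80/3)x^4 + (80/3)x^3 + (50/3)x^2 + (49/3)x + 3
order-2 term: -(320/3)x^3 - 160x^2 - (380/3)x - 154/3
order-3 term: (640/3)x^2 + 320x + 520/3
order-4 term: -(640/3)x - 640/3
order-5 term: 256/3
the series for exp(-(D + Δ)) f terminates at order 5
exp(-(D + Δ)) f = -(8/3)x^5 + (80/3)x^4 - (235/3)x^3 + 68x^2 - (11/3)x - 1/2


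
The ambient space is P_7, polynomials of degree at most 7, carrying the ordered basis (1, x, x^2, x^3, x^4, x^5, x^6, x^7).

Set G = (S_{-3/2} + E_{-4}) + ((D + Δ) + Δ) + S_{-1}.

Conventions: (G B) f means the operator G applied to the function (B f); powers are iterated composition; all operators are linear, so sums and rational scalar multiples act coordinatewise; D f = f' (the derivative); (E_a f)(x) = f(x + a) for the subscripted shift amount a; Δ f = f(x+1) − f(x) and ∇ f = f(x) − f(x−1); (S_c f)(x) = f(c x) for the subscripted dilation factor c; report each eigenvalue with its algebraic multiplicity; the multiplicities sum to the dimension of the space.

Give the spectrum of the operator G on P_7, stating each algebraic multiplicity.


λ = -2187/128 (multiplicity 1), λ = -243/32 (multiplicity 1), λ = -27/8 (multiplicity 1), λ = -3/2 (multiplicity 1), λ = 3 (multiplicity 1), λ = 17/4 (multiplicity 1), λ = 113/16 (multiplicity 1), λ = 857/64 (multiplicity 1)

image of 1: 3
image of x: -(3/2)x - 1
image of x^2: (17/4)x^2 - 2x + 18
image of x^3: -(27/8)x^3 - 3x^2 + 54x - 62
image of x^4: (113/16)x^4 - 4x^3 + 108x^2 - 248x + 258
image of x^5: -(243/32)x^5 - 5x^4 + 180x^3 - 620x^2 + 1290x - 1022
image of x^6: (857/64)x^6 - 6x^5 + 270x^4 - 1240x^3 + 3870x^2 - 6132x + 4098
image of x^7: -(2187/128)x^7 - 7x^6 + 378x^5 - 2170x^4 + 9030x^3 - 21462x^2 + 28686x - 16382
the matrix is upper triangular; its diagonal is (3, -3/2, 17/4, -27/8, 113/16, -243/32, 857/64, -2187/128)
for a triangular matrix the eigenvalues are the diagonal entries, with algebraic multiplicity their repetition count


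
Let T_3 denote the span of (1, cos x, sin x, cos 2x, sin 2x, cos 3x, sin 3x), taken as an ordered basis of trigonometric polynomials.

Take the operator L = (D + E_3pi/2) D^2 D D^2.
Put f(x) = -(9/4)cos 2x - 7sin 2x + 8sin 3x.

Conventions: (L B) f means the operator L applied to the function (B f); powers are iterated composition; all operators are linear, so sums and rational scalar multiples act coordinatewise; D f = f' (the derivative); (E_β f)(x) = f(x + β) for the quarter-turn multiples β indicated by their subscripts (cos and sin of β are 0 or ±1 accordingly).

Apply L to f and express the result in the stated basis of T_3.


D f = -14cos 2x + (9/2)sin 2x + 24cos 3x
D D f = 9cos 2x + 28sin 2x - 72sin 3x
D D^2 f = 56cos 2x - 18sin 2x - 216cos 3x
D D D^2 f = -36cos 2x - 112sin 2x + 648sin 3x
D D D D^2 f = -224cos 2x + 72sin 2x + 1944cos 3x
D D^2 D D^2 f = 144cos 2x + 448sin 2x - 5832sin 3x
E_3pi/2 D^2 D D^2 f = 224cos 2x - 72sin 2x - 1944sin 3x
(D + E_3pi/2) D^2 D D^2 f = 368cos 2x + 376sin 2x - 7776sin 3x

the image equals g(x) = 368cos 2x + 376sin 2x - 7776sin 3x


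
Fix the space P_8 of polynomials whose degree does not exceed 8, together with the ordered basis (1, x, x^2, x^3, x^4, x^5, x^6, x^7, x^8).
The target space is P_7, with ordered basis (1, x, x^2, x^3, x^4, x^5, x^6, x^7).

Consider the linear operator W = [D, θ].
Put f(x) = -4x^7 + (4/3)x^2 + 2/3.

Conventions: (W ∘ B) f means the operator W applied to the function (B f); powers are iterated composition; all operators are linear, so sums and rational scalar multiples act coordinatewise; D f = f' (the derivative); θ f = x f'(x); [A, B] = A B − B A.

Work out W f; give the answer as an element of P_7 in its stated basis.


the result is g(x) = -28x^6 + (8/3)x

θ f = -28x^7 + (8/3)x^2
D θ f = -196x^6 + (16/3)x
D f = -28x^6 + (8/3)x
θ D f = -168x^6 + (8/3)x
[D, θ] f = -28x^6 + (8/3)x


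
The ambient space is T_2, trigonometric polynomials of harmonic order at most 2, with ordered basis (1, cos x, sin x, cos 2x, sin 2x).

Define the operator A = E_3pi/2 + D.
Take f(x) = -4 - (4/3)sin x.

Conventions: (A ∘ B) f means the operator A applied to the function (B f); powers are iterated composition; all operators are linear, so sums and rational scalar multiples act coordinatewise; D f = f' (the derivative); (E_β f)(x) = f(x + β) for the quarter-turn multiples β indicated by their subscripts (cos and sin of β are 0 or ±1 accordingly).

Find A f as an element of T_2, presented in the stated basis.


E_3pi/2 f = -4 + (4/3)cos x
D f = -(4/3)cos x
(E_3pi/2 + D) f = -4

g(x) = -4


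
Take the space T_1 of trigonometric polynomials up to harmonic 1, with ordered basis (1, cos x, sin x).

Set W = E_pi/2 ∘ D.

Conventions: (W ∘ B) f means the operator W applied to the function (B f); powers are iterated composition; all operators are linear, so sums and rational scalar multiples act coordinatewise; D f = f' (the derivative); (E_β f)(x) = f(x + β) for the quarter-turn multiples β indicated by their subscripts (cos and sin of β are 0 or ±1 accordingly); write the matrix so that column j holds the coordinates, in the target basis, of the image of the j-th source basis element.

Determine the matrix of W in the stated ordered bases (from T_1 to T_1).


image of 1: 0
image of cos x: -cos x
image of sin x: -sin x
each image's coordinates form column j of the matrix

the matrix is [[0, 0, 0]; [0, -1, 0]; [0, 0, -1]] (rows listed top to bottom)


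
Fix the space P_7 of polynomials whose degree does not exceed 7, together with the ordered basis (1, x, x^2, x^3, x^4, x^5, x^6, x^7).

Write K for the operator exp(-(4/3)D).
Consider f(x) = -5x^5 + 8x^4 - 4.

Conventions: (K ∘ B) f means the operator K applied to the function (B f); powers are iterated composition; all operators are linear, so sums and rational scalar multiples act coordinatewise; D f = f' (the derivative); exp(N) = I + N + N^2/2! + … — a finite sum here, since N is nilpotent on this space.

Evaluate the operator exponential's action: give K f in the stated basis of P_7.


g(x) = -5x^5 + (124/3)x^4 - (1184/9)x^3 + (5504/27)x^2 - (12544/81)x + 10292/243

order-1 term: (100/3)x^4 - (128/3)x^3
order-2 term: -(800/9)x^3 + (256/3)x^2
order-3 term: (3200/27)x^2 - (2048/27)x
order-4 term: -(6400/81)x + 2048/81
order-5 term: 5120/243
the series for exp(-(4/3)D) f terminates at order 5
exp(-(4/3)D) f = -5x^5 + (124/3)x^4 - (1184/9)x^3 + (5504/27)x^2 - (12544/81)x + 10292/243


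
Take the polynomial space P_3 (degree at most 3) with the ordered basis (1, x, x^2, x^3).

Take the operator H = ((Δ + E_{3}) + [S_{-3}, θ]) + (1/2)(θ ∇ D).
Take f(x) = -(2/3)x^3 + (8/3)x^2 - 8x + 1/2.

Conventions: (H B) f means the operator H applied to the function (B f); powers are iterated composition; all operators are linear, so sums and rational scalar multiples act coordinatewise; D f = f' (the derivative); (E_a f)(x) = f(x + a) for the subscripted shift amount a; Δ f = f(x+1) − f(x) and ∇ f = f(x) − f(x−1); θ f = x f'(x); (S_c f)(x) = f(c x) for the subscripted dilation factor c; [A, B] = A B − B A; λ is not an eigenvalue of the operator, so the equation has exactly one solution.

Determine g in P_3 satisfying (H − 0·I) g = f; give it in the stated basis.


the image equals g(x) = -(2/3)x^3 + (32/3)x^2 - (214/3)x + 1187/6

write g with unknown coordinates in the stated basis and equate coefficients in (H − 0·I) g = f
solving from the highest basis element down gives g = -(2/3)x^3 + (32/3)x^2 - (214/3)x + 1187/6
check: H g = -(2/3)x^3 + (8/3)x^2 - 8x + 1/2
so H g − 0·g = -(2/3)x^3 + (8/3)x^2 - 8x + 1/2 = f ✓


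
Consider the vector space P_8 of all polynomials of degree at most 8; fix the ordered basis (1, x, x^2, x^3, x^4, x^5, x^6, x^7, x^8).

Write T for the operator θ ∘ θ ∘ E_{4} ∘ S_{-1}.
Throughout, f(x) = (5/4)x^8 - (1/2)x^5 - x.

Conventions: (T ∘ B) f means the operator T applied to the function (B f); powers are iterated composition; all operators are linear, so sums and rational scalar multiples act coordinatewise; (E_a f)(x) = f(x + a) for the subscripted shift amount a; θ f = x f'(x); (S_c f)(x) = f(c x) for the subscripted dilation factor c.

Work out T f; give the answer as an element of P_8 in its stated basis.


the result is g(x) = 80x^8 + 1960x^7 + 20160x^6 + (224025/2)x^5 + 358560x^4 + 645840x^3 + 574720x^2 + 164481x

S_{-1} f = (5/4)x^8 + (1/2)x^5 + x
E_{4} S_{-1} f = (5/4)x^8 + 40x^7 + 560x^6 + (8961/2)x^5 + 22410x^4 + 71760x^3 + 143680x^2 + 164481x + 82436
θ E_{4} S_{-1} f = 10x^8 + 280x^7 + 3360x^6 + (44805/2)x^5 + 89640x^4 + 215280x^3 + 287360x^2 + 164481x
θ (θ ∘ E_{4} ∘ S_{-1}) f = 80x^8 + 1960x^7 + 20160x^6 + (224025/2)x^5 + 358560x^4 + 645840x^3 + 574720x^2 + 164481x


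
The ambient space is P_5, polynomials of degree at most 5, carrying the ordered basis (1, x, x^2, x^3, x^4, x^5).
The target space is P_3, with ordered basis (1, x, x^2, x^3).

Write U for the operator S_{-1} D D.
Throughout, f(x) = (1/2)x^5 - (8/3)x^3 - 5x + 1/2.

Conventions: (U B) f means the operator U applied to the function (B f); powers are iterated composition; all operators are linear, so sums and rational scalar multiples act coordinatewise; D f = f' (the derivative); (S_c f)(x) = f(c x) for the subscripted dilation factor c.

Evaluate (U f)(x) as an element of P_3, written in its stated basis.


g(x) = -10x^3 + 16x

D f = (5/2)x^4 - 8x^2 - 5
D D f = 10x^3 - 16x
S_{-1} D D f = -10x^3 + 16x


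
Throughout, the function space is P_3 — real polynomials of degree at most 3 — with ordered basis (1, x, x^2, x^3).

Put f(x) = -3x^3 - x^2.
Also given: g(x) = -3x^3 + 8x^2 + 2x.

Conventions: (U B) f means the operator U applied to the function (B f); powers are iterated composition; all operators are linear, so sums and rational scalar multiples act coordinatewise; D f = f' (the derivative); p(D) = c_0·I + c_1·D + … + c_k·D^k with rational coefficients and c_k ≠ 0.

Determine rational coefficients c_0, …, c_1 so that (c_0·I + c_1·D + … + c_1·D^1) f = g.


D^0 f = -3x^3 - x^2
D^1 f = -9x^2 - 2x
matching coefficients of g against c_0 f + c_1 Df + … from the top degree down determines the c_i
solution: c_0 = 1, c_1 = -1

c_0 = 1, c_1 = -1


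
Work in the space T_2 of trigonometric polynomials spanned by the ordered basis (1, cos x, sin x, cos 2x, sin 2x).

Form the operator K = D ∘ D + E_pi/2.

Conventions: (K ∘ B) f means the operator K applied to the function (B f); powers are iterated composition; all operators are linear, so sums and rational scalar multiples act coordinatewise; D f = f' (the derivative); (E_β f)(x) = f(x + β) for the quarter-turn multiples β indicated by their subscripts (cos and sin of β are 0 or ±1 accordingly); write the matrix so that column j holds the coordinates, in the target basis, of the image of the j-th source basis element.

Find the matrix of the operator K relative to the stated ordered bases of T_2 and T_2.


image of 1: 1
image of cos x: -cos x - sin x
image of sin x: cos x - sin x
image of cos 2x: -5cos 2x
image of sin 2x: -5sin 2x
each image's coordinates form column j of the matrix

the matrix is [[1, 0, 0, 0, 0]; [0, -1, 1, 0, 0]; [0, -1, -1, 0, 0]; [0, 0, 0, -5, 0]; [0, 0, 0, 0, -5]] (rows listed top to bottom)


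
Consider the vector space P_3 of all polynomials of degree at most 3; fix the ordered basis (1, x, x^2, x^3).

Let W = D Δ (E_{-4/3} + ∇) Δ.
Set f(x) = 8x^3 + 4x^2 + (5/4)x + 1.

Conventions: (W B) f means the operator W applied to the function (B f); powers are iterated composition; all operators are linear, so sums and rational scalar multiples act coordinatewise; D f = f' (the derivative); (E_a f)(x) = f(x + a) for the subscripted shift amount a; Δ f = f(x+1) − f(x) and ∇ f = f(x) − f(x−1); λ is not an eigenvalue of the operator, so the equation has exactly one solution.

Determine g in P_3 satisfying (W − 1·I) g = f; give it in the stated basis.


write g with unknown coordinates in the stated basis and equate coefficients in (W − 1·I) g = f
solving from the highest basis element down gives g = -8x^3 - 4x^2 - (5/4)x - 49
check: W g = -48
so W g − 1·g = 8x^3 + 4x^2 + (5/4)x + 1 = f ✓

the result is g(x) = -8x^3 - 4x^2 - (5/4)x - 49


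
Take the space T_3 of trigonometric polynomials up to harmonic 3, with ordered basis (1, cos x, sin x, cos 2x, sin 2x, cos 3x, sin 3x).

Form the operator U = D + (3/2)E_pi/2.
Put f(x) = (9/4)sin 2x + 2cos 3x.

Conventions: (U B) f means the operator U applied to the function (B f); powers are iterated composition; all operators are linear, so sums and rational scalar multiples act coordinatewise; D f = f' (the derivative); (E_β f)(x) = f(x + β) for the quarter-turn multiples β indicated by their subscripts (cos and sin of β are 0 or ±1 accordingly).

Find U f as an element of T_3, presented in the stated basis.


D f = (9/2)cos 2x - 6sin 3x
E_pi/2 f = -(9/4)sin 2x + 2sin 3x
((3/2)E_pi/2) f = -(27/8)sin 2x + 3sin 3x
(D + (3/2)E_pi/2) f = (9/2)cos 2x - (27/8)sin 2x - 3sin 3x

g(x) = (9/2)cos 2x - (27/8)sin 2x - 3sin 3x


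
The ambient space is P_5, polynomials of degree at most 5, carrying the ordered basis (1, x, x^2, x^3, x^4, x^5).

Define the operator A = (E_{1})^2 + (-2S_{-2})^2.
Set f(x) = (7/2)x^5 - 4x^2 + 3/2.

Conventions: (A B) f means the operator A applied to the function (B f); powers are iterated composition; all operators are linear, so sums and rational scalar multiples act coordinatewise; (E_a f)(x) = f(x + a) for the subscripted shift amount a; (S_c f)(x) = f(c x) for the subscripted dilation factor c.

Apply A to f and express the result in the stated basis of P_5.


E_{1} f = (7/2)x^5 + (35/2)x^4 + 35x^3 + 31x^2 + (19/2)x + 1
E_{1} E_{1} f = (7/2)x^5 + 35x^4 + 140x^3 + 276x^2 + 264x + 195/2
S_{-2} f = -112x^5 - 16x^2 + 3/2
(-2S_{-2}) f = 224x^5 + 32x^2 - 3
S_{-2} (-2S_{-2}) f = -7168x^5 + 128x^2 - 3
(-2S_{-2}) (-2S_{-2}) f = 14336x^5 - 256x^2 + 6
((E_{1})^2 + (-2S_{-2})^2) f = (28679/2)x^5 + 35x^4 + 140x^3 + 20x^2 + 264x + 207/2

the result is g(x) = (28679/2)x^5 + 35x^4 + 140x^3 + 20x^2 + 264x + 207/2


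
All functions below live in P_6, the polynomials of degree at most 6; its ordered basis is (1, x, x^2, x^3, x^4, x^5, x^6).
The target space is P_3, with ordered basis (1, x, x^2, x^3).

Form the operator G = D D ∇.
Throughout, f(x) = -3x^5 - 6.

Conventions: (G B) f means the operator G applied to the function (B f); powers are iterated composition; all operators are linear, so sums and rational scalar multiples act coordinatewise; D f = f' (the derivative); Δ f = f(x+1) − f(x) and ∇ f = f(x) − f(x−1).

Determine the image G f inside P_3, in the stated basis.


g(x) = -180x^2 + 180x - 60

∇ f = -15x^4 + 30x^3 - 30x^2 + 15x - 3
D ∇ f = -60x^3 + 90x^2 - 60x + 15
D D ∇ f = -180x^2 + 180x - 60


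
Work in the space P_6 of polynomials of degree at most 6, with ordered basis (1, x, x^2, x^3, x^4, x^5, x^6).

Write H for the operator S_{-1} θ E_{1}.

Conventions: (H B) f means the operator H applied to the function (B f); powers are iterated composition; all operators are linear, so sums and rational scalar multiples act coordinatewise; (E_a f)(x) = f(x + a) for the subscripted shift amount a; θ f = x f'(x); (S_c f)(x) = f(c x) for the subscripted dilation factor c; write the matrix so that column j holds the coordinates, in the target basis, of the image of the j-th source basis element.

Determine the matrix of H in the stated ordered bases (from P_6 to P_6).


the matrix is [[0, 0, 0, 0, 0, 0, 0]; [0, -1, -2, -3, -4, -5, -6]; [0, 0, 2, 6, 12, 20, 30]; [0, 0, 0, -3, -12, -30, -60]; [0, 0, 0, 0, 4, 20, 60]; [0, 0, 0, 0, 0, -5, -30]; [0, 0, 0, 0, 0, 0, 6]] (rows listed top to bottom)

image of 1: 0
image of x: -x
image of x^2: 2x^2 - 2x
image of x^3: -3x^3 + 6x^2 - 3x
image of x^4: 4x^4 - 12x^3 + 12x^2 - 4x
image of x^5: -5x^5 + 20x^4 - 30x^3 + 20x^2 - 5x
image of x^6: 6x^6 - 30x^5 + 60x^4 - 60x^3 + 30x^2 - 6x
each image's coordinates form column j of the matrix


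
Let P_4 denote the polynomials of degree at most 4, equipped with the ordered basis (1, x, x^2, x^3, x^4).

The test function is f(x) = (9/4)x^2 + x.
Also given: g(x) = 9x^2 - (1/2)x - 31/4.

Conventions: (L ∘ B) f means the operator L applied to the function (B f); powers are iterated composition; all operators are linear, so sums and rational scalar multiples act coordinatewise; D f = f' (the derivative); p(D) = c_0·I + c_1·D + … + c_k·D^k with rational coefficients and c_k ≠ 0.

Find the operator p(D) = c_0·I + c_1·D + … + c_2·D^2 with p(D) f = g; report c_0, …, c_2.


D^0 f = (9/4)x^2 + x
D^1 f = (9/2)x + 1
D^2 f = 9/2
matching coefficients of g against c_0 f + c_1 Df + … from the top degree down determines the c_i
solution: c_0 = 4, c_1 = -1, c_2 = -3/2

c_0 = 4, c_1 = -1, c_2 = -3/2


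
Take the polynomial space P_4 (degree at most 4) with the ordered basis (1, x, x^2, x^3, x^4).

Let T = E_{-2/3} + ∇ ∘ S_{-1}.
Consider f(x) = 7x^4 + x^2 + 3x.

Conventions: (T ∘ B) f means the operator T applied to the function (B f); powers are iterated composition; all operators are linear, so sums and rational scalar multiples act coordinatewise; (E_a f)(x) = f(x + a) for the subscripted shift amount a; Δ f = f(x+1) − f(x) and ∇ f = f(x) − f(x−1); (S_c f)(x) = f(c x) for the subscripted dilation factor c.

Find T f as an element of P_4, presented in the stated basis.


E_{-2/3} f = 7x^4 - (56/3)x^3 + (59/3)x^2 - (179/27)x - 14/81
S_{-1} f = 7x^4 + x^2 - 3x
∇ S_{-1} f = 28x^3 - 42x^2 + 30x - 11
(E_{-2/3} + ∇ ∘ S_{-1}) f = 7x^4 + (28/3)x^3 - (67/3)x^2 + (631/27)x - 905/81

the result is g(x) = 7x^4 + (28/3)x^3 - (67/3)x^2 + (631/27)x - 905/81


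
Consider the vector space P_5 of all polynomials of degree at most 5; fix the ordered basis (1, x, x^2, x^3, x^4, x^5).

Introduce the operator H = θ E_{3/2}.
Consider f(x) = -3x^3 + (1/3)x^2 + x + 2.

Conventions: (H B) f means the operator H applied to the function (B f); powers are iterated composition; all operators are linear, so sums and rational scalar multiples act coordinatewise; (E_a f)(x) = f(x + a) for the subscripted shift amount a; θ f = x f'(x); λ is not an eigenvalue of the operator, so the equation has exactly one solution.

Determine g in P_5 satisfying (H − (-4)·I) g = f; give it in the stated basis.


g(x) = -(3/7)x^3 + (44/63)x^2 + (151/420)x + 1/2

write g with unknown coordinates in the stated basis and equate coefficients in (H − (-4)·I) g = f
solving from the highest basis element down gives g = -(3/7)x^3 + (44/63)x^2 + (151/420)x + 1/2
check: H g = -(9/7)x^3 - (155/63)x^2 - (46/105)x
so H g − (-4)·g = -3x^3 + (1/3)x^2 + x + 2 = f ✓
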